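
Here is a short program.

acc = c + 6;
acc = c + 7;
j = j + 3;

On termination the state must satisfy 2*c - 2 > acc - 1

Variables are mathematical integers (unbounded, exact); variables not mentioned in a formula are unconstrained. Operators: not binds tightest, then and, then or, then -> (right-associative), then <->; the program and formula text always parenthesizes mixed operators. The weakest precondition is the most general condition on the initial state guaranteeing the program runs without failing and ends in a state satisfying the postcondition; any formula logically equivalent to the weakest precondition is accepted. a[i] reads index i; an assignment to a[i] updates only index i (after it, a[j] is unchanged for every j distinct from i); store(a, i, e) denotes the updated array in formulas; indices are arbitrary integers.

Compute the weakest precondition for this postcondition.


Working backward. After the program, the postcondition 2*c - 2 > acc - 1 must hold; in canonical form it is 2*c > acc + 1.
Before j := j + 3: 2*c > acc + 1
Before acc := c + 7: c > 8
Before acc := c + 6: c > 8
Answer: WP = c > 8


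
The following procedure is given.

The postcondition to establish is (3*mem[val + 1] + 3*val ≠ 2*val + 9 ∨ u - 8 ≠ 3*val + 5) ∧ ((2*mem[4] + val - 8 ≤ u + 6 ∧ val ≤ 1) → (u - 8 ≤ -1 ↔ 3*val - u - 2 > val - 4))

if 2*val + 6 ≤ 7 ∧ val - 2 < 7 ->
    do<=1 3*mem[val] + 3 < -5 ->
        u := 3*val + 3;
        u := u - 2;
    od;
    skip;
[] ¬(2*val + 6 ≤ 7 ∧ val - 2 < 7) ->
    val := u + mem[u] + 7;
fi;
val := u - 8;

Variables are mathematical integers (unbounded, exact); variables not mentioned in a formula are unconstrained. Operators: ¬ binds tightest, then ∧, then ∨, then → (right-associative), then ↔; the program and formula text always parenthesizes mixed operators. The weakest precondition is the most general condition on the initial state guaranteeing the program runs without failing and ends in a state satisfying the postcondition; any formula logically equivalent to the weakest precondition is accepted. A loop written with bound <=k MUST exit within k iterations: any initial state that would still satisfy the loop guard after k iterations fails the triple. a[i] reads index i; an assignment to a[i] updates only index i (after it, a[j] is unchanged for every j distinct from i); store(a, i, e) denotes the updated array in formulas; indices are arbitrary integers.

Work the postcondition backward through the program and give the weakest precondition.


Working backward. After the program, the postcondition (3*mem[val + 1] + 3*val ≠ 2*val + 9 ∨ u - 8 ≠ 3*val + 5) ∧ ((2*mem[4] + val - 8 ≤ u + 6 ∧ val ≤ 1) → (u - 8 ≤ -1 ↔ 3*val - u - 2 > val - 4)) must hold; in canonical form it is (3*mem[val + 1] + val ≠ 9 ∨ u ≠ 3*val + 13) ∧ ((2*mem[4] + val ≤ u + 14 ∧ val ≤ 1) → (u ≤ 7 ↔ 2*val > u - 2)).
Before val := u - 8: (3*mem[u - 7] + u ≠ 17 ∨ 2*u ≠ 11) ∧ ((2*mem[4] ≤ 22 ∧ u ≤ 9) → (u ≤ 7 ↔ u > 14))
Then branch requires (3*mem[val] < -8 → ((¬(3*mem[val] < -8)) ∧ (3*mem[3*val - 6] + 3*val ≠ 16 ∨ 6*val ≠ 9) ∧ ((2*mem[4] ≤ 22 ∧ 3*val ≤ 8) → (3*val ≤ 6 ↔ 3*val > 13)))) ∧ ((¬(3*mem[val] < -8)) → ((3*mem[u - 7] + u ≠ 17 ∨ 2*u ≠ 11) ∧ ((2*mem[4] ≤ 22 ∧ u ≤ 9) → (u ≤ 7 ↔ u > 14)))); else branch requires (3*mem[u - 7] + u ≠ 17 ∨ 2*u ≠ 11) ∧ ((2*mem[4] ≤ 22 ∧ u ≤ 9) → (u ≤ 7 ↔ u > 14)).
Before the if: ((2*val ≤ 1 ∧ val < 9) → ((3*mem[val] < -8 → ((¬(3*mem[val] < -8)) ∧ (3*mem[3*val - 6] + 3*val ≠ 16 ∨ 6*val ≠ 9) ∧ ((2*mem[4] ≤ 22 ∧ 3*val ≤ 8) → (3*val ≤ 6 ↔ 3*val > 13)))) ∧ ((¬(3*mem[val] < -8)) → ((3*mem[u - 7] + u ≠ 17 ∨ 2*u ≠ 11) ∧ ((2*mem[4] ≤ 22 ∧ u ≤ 9) → (u ≤ 7 ↔ u > 14)))))) ∧ ((¬(2*val ≤ 1 ∧ val < 9)) → ((3*mem[u - 7] + u ≠ 17 ∨ 2*u ≠ 11) ∧ ((2*mem[4] ≤ 22 ∧ u ≤ 9) → (u ≤ 7 ↔ u > 14))))
Answer: WP = ((2*val ≤ 1 ∧ val < 9) → ((3*mem[val] < -8 → ((¬(3*mem[val] < -8)) ∧ (3*mem[3*val - 6] + 3*val ≠ 16 ∨ 6*val ≠ 9) ∧ ((2*mem[4] ≤ 22 ∧ 3*val ≤ 8) → (3*val ≤ 6 ↔ 3*val > 13)))) ∧ ((¬(3*mem[val] < -8)) → ((3*mem[u - 7] + u ≠ 17 ∨ 2*u ≠ 11) ∧ ((2*mem[4] ≤ 22 ∧ u ≤ 9) → (u ≤ 7 ↔ u > 14)))))) ∧ ((¬(2*val ≤ 1 ∧ val < 9)) → ((3*mem[u - 7] + u ≠ 17 ∨ 2*u ≠ 11) ∧ ((2*mem[4] ≤ 22 ∧ u ≤ 9) → (u ≤ 7 ↔ u > 14))))


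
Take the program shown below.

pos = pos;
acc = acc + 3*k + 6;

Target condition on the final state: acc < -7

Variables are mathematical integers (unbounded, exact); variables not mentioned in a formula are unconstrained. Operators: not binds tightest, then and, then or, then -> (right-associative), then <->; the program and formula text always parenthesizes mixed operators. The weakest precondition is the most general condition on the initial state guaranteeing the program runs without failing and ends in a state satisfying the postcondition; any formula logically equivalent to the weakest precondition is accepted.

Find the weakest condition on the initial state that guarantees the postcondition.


Working backward. After the program, acc < -7 must hold.
Before acc := acc + 3*k + 6: acc + 3*k < -13
Before pos := pos: acc + 3*k < -13
Answer: WP = acc + 3*k < -13


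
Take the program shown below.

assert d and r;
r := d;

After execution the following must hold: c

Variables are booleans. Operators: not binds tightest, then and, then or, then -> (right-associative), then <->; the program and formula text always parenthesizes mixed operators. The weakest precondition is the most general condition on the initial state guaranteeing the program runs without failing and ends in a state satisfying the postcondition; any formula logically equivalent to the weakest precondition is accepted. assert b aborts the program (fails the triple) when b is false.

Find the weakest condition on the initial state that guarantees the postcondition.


Working backward. After the program, c must hold.
Before r := d: c
Before assert d and r: d and r and c
Answer: WP = d and r and c


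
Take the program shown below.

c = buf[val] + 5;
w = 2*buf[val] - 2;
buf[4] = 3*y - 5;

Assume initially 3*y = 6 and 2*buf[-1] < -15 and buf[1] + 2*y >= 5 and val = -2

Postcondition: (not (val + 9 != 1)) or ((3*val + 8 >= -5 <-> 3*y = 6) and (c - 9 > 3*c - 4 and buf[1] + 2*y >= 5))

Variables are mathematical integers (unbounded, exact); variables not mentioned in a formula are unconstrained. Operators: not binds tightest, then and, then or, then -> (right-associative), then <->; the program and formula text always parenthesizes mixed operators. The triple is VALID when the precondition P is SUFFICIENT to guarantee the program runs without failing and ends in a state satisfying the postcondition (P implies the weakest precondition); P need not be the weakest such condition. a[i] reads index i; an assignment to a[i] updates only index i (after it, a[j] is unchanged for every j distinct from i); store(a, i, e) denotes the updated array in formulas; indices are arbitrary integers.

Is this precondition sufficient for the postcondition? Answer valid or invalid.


Working backward. After the program, the postcondition (not (val + 9 != 1)) or ((3*val + 8 >= -5 <-> 3*y = 6) and (c - 9 > 3*c - 4 and buf[1] + 2*y >= 5)) must hold; in canonical form it is (not (val != -8)) or ((3*val >= -13 <-> 3*y = 6) and 2*c < -5 and buf[1] + 2*y >= 5).
Before buf[4] := 3*y - 5: (not (val != -8)) or ((3*val >= -13 <-> 3*y = 6) and 2*c < -5 and buf[1] + 2*y >= 5)
Before w := 2*buf[val] - 2: (not (val != -8)) or ((3*val >= -13 <-> 3*y = 6) and 2*c < -5 and buf[1] + 2*y >= 5)
Before c := buf[val] + 5: (not (val != -8)) or ((3*val >= -13 <-> 3*y = 6) and 2*buf[val] < -15 and buf[1] + 2*y >= 5)
The weakest precondition is (not (val != -8)) or ((3*val >= -13 <-> 3*y = 6) and 2*buf[val] < -15 and buf[1] + 2*y >= 5).
Check whether 3*y = 6 and 2*buf[-1] < -15 and buf[1] + 2*y >= 5 and val = -2 implies it.
Countermodel: at the initial state buf = {[-2] = 0, [-1] = -8, [1] = 17423, elsewhere -8}, val = -2, y = 2, the precondition holds but the weakest precondition fails.
Answer: invalid


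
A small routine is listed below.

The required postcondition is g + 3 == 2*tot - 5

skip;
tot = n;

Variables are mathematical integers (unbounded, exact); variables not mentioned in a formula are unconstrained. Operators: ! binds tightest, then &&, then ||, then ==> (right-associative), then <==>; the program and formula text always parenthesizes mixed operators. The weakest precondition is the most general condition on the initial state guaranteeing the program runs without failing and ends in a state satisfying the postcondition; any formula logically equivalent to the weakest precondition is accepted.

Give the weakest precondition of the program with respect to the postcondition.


Working backward. After the program, the postcondition g + 3 == 2*tot - 5 must hold; in canonical form it is g == 2*tot - 8.
Before tot := n: g == 2*n - 8
Before skip: g == 2*n - 8
Answer: WP = g == 2*n - 8


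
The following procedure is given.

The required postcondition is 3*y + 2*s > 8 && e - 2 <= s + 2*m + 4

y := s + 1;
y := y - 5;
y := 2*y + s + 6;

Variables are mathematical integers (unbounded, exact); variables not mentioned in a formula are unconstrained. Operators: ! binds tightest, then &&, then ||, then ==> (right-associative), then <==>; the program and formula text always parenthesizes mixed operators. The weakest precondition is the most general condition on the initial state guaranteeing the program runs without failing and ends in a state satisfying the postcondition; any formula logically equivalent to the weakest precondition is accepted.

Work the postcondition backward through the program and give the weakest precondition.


Working backward. After the program, the postcondition 3*y + 2*s > 8 && e - 2 <= s + 2*m + 4 must hold; in canonical form it is 2*s + 3*y > 8 && e <= 2*m + s + 6.
Before y := 2*y + s + 6: 5*s + 6*y > -10 && e <= 2*m + s + 6
Before y := y - 5: 5*s + 6*y > 20 && e <= 2*m + s + 6
Before y := s + 1: 11*s > 14 && e <= 2*m + s + 6
Answer: WP = 11*s > 14 && e <= 2*m + s + 6


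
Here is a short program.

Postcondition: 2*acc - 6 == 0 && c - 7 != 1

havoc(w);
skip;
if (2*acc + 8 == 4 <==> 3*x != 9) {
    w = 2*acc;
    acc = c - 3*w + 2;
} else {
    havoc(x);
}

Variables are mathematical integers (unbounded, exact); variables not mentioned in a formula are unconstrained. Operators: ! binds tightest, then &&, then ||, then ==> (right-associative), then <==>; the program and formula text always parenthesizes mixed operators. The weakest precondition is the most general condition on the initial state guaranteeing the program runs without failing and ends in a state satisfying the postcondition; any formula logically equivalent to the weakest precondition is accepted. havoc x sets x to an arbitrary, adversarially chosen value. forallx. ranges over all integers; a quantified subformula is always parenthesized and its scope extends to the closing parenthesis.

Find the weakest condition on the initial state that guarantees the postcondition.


Working backward. After the program, the postcondition 2*acc - 6 == 0 && c - 7 != 1 must hold; in canonical form it is 2*acc == 6 && c != 8.
Then branch requires 2*c == 12*acc + 2 && c != 8; else branch requires 2*acc == 6 && c != 8.
Before the if: ((2*acc == -4 <==> 3*x != 9) ==> (2*c == 12*acc + 2 && c != 8)) && ((!(2*acc == -4 <==> 3*x != 9)) ==> (2*acc == 6 && c != 8))
Before skip: ((2*acc == -4 <==> 3*x != 9) ==> (2*c == 12*acc + 2 && c != 8)) && ((!(2*acc == -4 <==> 3*x != 9)) ==> (2*acc == 6 && c != 8))
Before havoc w: ((2*acc == -4 <==> 3*x != 9) ==> (2*c == 12*acc + 2 && c != 8)) && ((!(2*acc == -4 <==> 3*x != 9)) ==> (2*acc == 6 && c != 8))
Answer: WP = ((2*acc == -4 <==> 3*x != 9) ==> (2*c == 12*acc + 2 && c != 8)) && ((!(2*acc == -4 <==> 3*x != 9)) ==> (2*acc == 6 && c != 8))


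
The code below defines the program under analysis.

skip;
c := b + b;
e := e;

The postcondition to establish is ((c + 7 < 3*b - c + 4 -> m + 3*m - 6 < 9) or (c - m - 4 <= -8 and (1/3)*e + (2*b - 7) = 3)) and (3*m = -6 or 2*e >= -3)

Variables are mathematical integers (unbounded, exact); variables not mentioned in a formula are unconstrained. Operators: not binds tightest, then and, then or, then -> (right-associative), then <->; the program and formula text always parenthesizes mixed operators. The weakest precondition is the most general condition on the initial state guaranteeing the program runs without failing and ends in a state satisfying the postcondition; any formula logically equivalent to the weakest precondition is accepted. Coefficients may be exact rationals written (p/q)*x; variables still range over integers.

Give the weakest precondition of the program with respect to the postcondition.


Working backward. After the program, the postcondition ((c + 7 < 3*b - c + 4 -> m + 3*m - 6 < 9) or (c - m - 4 <= -8 and (1/3)*e + (2*b - 7) = 3)) and (3*m = -6 or 2*e >= -3) must hold; in canonical form it is ((2*c < 3*b - 3 -> 4*m < 15) or (c <= m - 4 and 2*b + (1/3)*e = 10)) and (3*m = -6 or 2*e >= -3).
Before e := e: ((2*c < 3*b - 3 -> 4*m < 15) or (c <= m - 4 and 2*b + (1/3)*e = 10)) and (3*m = -6 or 2*e >= -3)
Before c := b + b: ((b < -3 -> 4*m < 15) or (2*b <= m - 4 and 2*b + (1/3)*e = 10)) and (3*m = -6 or 2*e >= -3)
Before skip: ((b < -3 -> 4*m < 15) or (2*b <= m - 4 and 2*b + (1/3)*e = 10)) and (3*m = -6 or 2*e >= -3)
Answer: WP = ((b < -3 -> 4*m < 15) or (2*b <= m - 4 and 2*b + (1/3)*e = 10)) and (3*m = -6 or 2*e >= -3)


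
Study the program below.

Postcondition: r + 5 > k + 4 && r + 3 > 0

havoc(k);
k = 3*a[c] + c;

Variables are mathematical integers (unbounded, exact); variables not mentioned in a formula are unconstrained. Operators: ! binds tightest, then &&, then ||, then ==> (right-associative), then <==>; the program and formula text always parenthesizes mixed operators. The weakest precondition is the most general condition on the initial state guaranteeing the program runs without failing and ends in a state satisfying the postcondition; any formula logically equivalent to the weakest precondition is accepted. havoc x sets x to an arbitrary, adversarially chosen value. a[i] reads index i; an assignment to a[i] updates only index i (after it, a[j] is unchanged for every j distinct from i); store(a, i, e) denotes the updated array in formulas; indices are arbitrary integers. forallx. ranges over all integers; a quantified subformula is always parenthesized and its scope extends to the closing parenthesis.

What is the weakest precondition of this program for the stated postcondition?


Working backward. After the program, the postcondition r + 5 > k + 4 && r + 3 > 0 must hold; in canonical form it is r > k - 1 && r > -3.
Before k := 3*a[c] + c: r > 3*a[c] + c - 1 && r > -3
Before havoc k: r > 3*a[c] + c - 1 && r > -3
Answer: WP = r > 3*a[c] + c - 1 && r > -3


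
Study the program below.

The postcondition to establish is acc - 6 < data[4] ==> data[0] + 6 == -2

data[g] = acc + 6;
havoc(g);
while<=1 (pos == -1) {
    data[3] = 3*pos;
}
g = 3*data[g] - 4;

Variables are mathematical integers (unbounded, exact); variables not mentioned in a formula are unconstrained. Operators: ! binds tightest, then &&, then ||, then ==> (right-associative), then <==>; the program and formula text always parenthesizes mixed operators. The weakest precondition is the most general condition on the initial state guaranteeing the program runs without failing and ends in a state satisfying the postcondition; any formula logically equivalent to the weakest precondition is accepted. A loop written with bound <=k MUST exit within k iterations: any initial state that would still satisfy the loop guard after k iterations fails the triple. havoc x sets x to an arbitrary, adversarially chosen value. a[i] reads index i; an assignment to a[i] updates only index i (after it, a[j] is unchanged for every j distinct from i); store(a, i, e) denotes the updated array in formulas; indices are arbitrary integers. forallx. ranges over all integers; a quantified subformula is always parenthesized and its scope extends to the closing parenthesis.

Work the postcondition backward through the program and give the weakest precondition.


Working backward. After the program, the postcondition acc - 6 < data[4] ==> data[0] + 6 == -2 must hold; in canonical form it is acc < data[4] + 6 ==> data[0] == -8.
Before g := 3*data[g] - 4: acc < data[4] + 6 ==> data[0] == -8
Before the loop (bound <=1), unroll the exhaustion recursion (WP_0 = exit-now case; WP_j = one more guarded iteration, up to j = 1):
  WP_0: (!(pos == -1)) && (acc < data[4] + 6 ==> data[0] == -8)
  WP_1: (pos == -1 ==> ((!(pos == -1)) && (acc < data[4] + 6 ==> data[0] == -8))) && ((!(pos == -1)) ==> (acc < data[4] + 6 ==> data[0] == -8))
So before the loop: (pos == -1 ==> ((!(pos == -1)) && (acc < data[4] + 6 ==> data[0] == -8))) && ((!(pos == -1)) ==> (acc < data[4] + 6 ==> data[0] == -8))
Before havoc g: (pos == -1 ==> ((!(pos == -1)) && (acc < data[4] + 6 ==> data[0] == -8))) && ((!(pos == -1)) ==> (acc < data[4] + 6 ==> data[0] == -8))
Before data[g] := acc + 6: (pos == -1 ==> ((!(pos == -1)) && (acc < store(data, g, acc + 6)[4] + 6 ==> store(data, g, acc + 6)[0] == -8))) && ((!(pos == -1)) ==> (acc < store(data, g, acc + 6)[4] + 6 ==> store(data, g, acc + 6)[0] == -8))
Answer: WP = (pos == -1 ==> ((!(pos == -1)) && (acc < store(data, g, acc + 6)[4] + 6 ==> store(data, g, acc + 6)[0] == -8))) && ((!(pos == -1)) ==> (acc < store(data, g, acc + 6)[4] + 6 ==> store(data, g, acc + 6)[0] == -8))


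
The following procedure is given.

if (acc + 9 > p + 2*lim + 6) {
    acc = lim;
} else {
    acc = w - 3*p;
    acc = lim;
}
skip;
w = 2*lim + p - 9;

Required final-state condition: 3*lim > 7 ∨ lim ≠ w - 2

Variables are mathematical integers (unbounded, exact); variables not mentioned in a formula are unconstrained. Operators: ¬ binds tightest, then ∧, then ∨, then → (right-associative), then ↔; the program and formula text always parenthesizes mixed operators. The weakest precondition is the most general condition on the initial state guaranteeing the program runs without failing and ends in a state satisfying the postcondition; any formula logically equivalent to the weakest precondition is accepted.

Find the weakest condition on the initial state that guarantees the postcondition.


Working backward. After the program, 3*lim > 7 ∨ lim ≠ w - 2 must hold.
Before w := 2*lim + p - 9: 3*lim > 7 ∨ lim + p ≠ 11
Before skip: 3*lim > 7 ∨ lim + p ≠ 11
Then branch requires 3*lim > 7 ∨ lim + p ≠ 11; else branch requires 3*lim > 7 ∨ lim + p ≠ 11.
Before the if: (acc > 2*lim + p - 3 → (3*lim > 7 ∨ lim + p ≠ 11)) ∧ ((¬(acc > 2*lim + p - 3)) → (3*lim > 7 ∨ lim + p ≠ 11))
Answer: WP = (acc > 2*lim + p - 3 → (3*lim > 7 ∨ lim + p ≠ 11)) ∧ ((¬(acc > 2*lim + p - 3)) → (3*lim > 7 ∨ lim + p ≠ 11))


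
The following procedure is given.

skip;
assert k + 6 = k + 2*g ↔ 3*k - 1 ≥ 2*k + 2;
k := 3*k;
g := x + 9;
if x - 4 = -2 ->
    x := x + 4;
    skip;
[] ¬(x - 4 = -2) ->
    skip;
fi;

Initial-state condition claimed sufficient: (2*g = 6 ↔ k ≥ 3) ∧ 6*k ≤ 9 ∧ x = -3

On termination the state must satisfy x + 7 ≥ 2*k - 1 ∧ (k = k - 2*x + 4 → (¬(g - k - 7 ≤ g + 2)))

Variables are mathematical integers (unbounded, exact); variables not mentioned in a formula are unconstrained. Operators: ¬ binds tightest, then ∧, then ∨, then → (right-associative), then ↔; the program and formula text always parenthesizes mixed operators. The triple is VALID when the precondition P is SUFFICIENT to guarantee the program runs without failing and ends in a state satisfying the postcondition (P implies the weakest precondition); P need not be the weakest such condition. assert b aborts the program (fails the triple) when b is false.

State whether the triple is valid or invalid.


Working backward. After the program, the postcondition x + 7 ≥ 2*k - 1 ∧ (k = k - 2*x + 4 → (¬(g - k - 7 ≤ g + 2))) must hold; in canonical form it is x ≥ 2*k - 8 ∧ (2*x = 4 → (¬(k ≥ -9))).
Then branch requires x ≥ 2*k - 12 ∧ (2*x = -4 → (¬(k ≥ -9))); else branch requires x ≥ 2*k - 8 ∧ (2*x = 4 → (¬(k ≥ -9))).
Before the if: (x = 2 → (x ≥ 2*k - 12 ∧ (2*x = -4 → (¬(k ≥ -9))))) ∧ ((¬(x = 2)) → (x ≥ 2*k - 8 ∧ (2*x = 4 → (¬(k ≥ -9)))))
Before g := x + 9: (x = 2 → (x ≥ 2*k - 12 ∧ (2*x = -4 → (¬(k ≥ -9))))) ∧ ((¬(x = 2)) → (x ≥ 2*k - 8 ∧ (2*x = 4 → (¬(k ≥ -9)))))
Before k := 3*k: (x = 2 → (x ≥ 6*k - 12 ∧ (2*x = -4 → (¬(3*k ≥ -9))))) ∧ ((¬(x = 2)) → (x ≥ 6*k - 8 ∧ (2*x = 4 → (¬(3*k ≥ -9)))))
Before assert k + 6 = k + 2*g ↔ 3*k - 1 ≥ 2*k + 2: (2*g = 6 ↔ k ≥ 3) ∧ (x = 2 → (x ≥ 6*k - 12 ∧ (2*x = -4 → (¬(3*k ≥ -9))))) ∧ ((¬(x = 2)) → (x ≥ 6*k - 8 ∧ (2*x = 4 → (¬(3*k ≥ -9)))))
Before skip: (2*g = 6 ↔ k ≥ 3) ∧ (x = 2 → (x ≥ 6*k - 12 ∧ (2*x = -4 → (¬(3*k ≥ -9))))) ∧ ((¬(x = 2)) → (x ≥ 6*k - 8 ∧ (2*x = 4 → (¬(3*k ≥ -9)))))
The weakest precondition is (2*g = 6 ↔ k ≥ 3) ∧ (x = 2 → (x ≥ 6*k - 12 ∧ (2*x = -4 → (¬(3*k ≥ -9))))) ∧ ((¬(x = 2)) → (x ≥ 6*k - 8 ∧ (2*x = 4 → (¬(3*k ≥ -9))))).
Check whether (2*g = 6 ↔ k ≥ 3) ∧ 6*k ≤ 9 ∧ x = -3 implies it.
Countermodel: at the initial state g = 4, k = 1, x = -3, the precondition holds but the weakest precondition fails.
Answer: invalid


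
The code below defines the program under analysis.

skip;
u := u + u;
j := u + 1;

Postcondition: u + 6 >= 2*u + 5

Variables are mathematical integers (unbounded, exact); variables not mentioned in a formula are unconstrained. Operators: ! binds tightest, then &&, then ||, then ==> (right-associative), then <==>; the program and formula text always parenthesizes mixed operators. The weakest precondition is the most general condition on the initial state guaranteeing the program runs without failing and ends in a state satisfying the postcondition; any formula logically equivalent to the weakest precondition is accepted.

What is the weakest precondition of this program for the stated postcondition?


Working backward. After the program, the postcondition u + 6 >= 2*u + 5 must hold; in canonical form it is u <= 1.
Before j := u + 1: u <= 1
Before u := u + u: 2*u <= 1
Before skip: 2*u <= 1
Answer: WP = 2*u <= 1


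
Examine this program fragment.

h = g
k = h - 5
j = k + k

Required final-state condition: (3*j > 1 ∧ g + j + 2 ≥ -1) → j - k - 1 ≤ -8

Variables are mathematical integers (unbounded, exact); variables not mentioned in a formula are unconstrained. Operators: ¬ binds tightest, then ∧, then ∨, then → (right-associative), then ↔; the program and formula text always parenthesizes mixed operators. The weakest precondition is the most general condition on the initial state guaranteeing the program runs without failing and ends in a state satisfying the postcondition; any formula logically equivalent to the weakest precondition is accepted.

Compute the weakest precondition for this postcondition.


Working backward. After the program, the postcondition (3*j > 1 ∧ g + j + 2 ≥ -1) → j - k - 1 ≤ -8 must hold; in canonical form it is (3*j > 1 ∧ g + j ≥ -3) → j ≤ k - 7.
Before j := k + k: (6*k > 1 ∧ g + 2*k ≥ -3) → k ≤ -7
Before k := h - 5: (6*h > 31 ∧ g + 2*h ≥ 7) → h ≤ -2
Before h := g: (6*g > 31 ∧ 3*g ≥ 7) → g ≤ -2
Answer: WP = (6*g > 31 ∧ 3*g ≥ 7) → g ≤ -2


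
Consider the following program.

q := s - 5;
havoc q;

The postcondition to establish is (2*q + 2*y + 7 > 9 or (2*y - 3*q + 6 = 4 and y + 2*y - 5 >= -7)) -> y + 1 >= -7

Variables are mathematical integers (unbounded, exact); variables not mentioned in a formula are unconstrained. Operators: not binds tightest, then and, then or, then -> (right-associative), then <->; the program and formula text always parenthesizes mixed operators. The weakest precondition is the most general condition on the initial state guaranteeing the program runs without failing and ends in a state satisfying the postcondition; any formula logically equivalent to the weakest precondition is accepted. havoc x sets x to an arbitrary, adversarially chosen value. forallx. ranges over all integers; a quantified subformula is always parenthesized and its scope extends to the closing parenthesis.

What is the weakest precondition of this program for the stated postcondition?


Working backward. After the program, the postcondition (2*q + 2*y + 7 > 9 or (2*y - 3*q + 6 = 4 and y + 2*y - 5 >= -7)) -> y + 1 >= -7 must hold; in canonical form it is (2*q + 2*y > 2 or (2*y = 3*q - 2 and 3*y >= -2)) -> y >= -8.
Before havoc q: forall q_1. ((2*q_1 + 2*y > 2 or (2*y = 3*q_1 - 2 and 3*y >= -2)) -> y >= -8)
Before q := s - 5: forall q_1. ((2*q_1 + 2*y > 2 or (2*y = 3*q_1 - 2 and 3*y >= -2)) -> y >= -8)
Answer: WP = forall q_1. ((2*q_1 + 2*y > 2 or (2*y = 3*q_1 - 2 and 3*y >= -2)) -> y >= -8)


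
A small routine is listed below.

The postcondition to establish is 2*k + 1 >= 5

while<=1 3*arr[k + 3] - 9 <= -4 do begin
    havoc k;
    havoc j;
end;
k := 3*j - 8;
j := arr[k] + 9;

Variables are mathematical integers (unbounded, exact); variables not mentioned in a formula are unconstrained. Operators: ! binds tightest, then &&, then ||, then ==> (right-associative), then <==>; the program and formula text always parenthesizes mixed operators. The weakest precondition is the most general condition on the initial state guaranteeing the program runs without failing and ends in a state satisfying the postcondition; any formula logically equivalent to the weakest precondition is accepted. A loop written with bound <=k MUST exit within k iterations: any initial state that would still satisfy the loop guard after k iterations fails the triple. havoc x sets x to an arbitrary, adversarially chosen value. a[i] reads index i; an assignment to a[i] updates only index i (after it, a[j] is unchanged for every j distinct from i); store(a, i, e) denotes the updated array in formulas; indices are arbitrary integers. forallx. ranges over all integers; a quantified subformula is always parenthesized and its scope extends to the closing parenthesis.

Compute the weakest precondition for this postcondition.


Working backward. After the program, the postcondition 2*k + 1 >= 5 must hold; in canonical form it is 2*k >= 4.
Before j := arr[k] + 9: 2*k >= 4
Before k := 3*j - 8: 6*j >= 20
Before the loop (bound <=1), unroll the exhaustion recursion (WP_0 = exit-now case; WP_j = one more guarded iteration, up to j = 1):
  WP_0: (!(3*arr[k + 3] <= 5)) && 6*j >= 20
  WP_1: (3*arr[k + 3] <= 5 ==> (forall k_1. (forall j_1. ((!(3*arr[k_1 + 3] <= 5)) && 6*j_1 >= 20)))) && ((!(3*arr[k + 3] <= 5)) ==> 6*j >= 20)
So before the loop: (3*arr[k + 3] <= 5 ==> (forall k_1. (forall j_1. ((!(3*arr[k_1 + 3] <= 5)) && 6*j_1 >= 20)))) && ((!(3*arr[k + 3] <= 5)) ==> 6*j >= 20)
Answer: WP = (3*arr[k + 3] <= 5 ==> (forall k_1. (forall j_1. ((!(3*arr[k_1 + 3] <= 5)) && 6*j_1 >= 20)))) && ((!(3*arr[k + 3] <= 5)) ==> 6*j >= 20)


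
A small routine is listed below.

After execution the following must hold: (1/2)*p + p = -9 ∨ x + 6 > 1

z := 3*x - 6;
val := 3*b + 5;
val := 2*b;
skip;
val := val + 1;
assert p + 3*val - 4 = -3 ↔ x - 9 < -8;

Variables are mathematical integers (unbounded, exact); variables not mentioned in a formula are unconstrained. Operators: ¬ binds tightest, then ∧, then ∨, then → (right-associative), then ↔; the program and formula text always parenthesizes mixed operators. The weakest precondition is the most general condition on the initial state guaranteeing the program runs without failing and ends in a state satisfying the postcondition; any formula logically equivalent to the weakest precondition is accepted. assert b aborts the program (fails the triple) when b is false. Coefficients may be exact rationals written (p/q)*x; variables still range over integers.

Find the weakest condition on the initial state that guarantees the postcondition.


Working backward. After the program, the postcondition (1/2)*p + p = -9 ∨ x + 6 > 1 must hold; in canonical form it is (3/2)*p = -9 ∨ x > -5.
Before assert p + 3*val - 4 = -3 ↔ x - 9 < -8: (p + 3*val = 1 ↔ x < 1) ∧ ((3/2)*p = -9 ∨ x > -5)
Before val := val + 1: (p + 3*val = -2 ↔ x < 1) ∧ ((3/2)*p = -9 ∨ x > -5)
Before skip: (p + 3*val = -2 ↔ x < 1) ∧ ((3/2)*p = -9 ∨ x > -5)
Before val := 2*b: (6*b + p = -2 ↔ x < 1) ∧ ((3/2)*p = -9 ∨ x > -5)
Before val := 3*b + 5: (6*b + p = -2 ↔ x < 1) ∧ ((3/2)*p = -9 ∨ x > -5)
Before z := 3*x - 6: (6*b + p = -2 ↔ x < 1) ∧ ((3/2)*p = -9 ∨ x > -5)
Answer: WP = (6*b + p = -2 ↔ x < 1) ∧ ((3/2)*p = -9 ∨ x > -5)


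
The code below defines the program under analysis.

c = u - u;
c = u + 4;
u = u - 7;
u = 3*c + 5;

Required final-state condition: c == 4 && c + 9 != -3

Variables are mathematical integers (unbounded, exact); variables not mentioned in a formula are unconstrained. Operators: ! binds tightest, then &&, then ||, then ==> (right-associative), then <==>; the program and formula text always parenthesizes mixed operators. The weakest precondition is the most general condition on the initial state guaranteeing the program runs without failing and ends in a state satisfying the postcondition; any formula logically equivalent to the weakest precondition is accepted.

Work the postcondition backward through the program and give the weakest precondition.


Working backward. After the program, the postcondition c == 4 && c + 9 != -3 must hold; in canonical form it is c == 4 && c != -12.
Before u := 3*c + 5: c == 4 && c != -12
Before u := u - 7: c == 4 && c != -12
Before c := u + 4: u == 0 && u != -16
Before c := u - u: u == 0 && u != -16
Answer: WP = u == 0 && u != -16


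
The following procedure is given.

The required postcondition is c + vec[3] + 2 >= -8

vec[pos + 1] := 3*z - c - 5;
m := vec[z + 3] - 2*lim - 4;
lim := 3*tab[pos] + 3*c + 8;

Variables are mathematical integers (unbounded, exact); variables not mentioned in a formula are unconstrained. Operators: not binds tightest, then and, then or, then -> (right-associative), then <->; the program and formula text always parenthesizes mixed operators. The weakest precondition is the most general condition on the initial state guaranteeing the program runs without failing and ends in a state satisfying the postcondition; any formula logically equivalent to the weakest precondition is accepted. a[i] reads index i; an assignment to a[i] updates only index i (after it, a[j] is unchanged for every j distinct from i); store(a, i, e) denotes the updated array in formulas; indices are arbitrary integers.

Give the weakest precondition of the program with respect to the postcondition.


Working backward. After the program, the postcondition c + vec[3] + 2 >= -8 must hold; in canonical form it is vec[3] + c >= -10.
Before lim := 3*tab[pos] + 3*c + 8: vec[3] + c >= -10
Before m := vec[z + 3] - 2*lim - 4: vec[3] + c >= -10
Before vec[pos + 1] := 3*z - c - 5: store(vec, pos + 1, -c + 3*z - 5)[3] + c >= -10
Answer: WP = store(vec, pos + 1, -c + 3*z - 5)[3] + c >= -10


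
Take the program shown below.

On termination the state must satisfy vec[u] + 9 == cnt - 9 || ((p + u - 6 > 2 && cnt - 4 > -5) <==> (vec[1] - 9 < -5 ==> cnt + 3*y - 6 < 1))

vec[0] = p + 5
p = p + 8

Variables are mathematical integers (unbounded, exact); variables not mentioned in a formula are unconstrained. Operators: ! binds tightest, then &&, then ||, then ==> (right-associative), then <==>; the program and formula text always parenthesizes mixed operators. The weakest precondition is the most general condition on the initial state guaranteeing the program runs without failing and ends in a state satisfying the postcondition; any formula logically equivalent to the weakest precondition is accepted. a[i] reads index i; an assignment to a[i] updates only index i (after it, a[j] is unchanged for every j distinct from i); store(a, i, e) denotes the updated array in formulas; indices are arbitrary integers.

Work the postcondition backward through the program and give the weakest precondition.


Working backward. After the program, the postcondition vec[u] + 9 == cnt - 9 || ((p + u - 6 > 2 && cnt - 4 > -5) <==> (vec[1] - 9 < -5 ==> cnt + 3*y - 6 < 1)) must hold; in canonical form it is vec[u] == cnt - 18 || ((p + u > 8 && cnt > -1) <==> (vec[1] < 4 ==> cnt + 3*y < 7)).
Before p := p + 8: vec[u] == cnt - 18 || ((p + u > 0 && cnt > -1) <==> (vec[1] < 4 ==> cnt + 3*y < 7))
Before vec[0] := p + 5: store(vec, 0, p + 5)[u] == cnt - 18 || ((p + u > 0 && cnt > -1) <==> (vec[1] < 4 ==> cnt + 3*y < 7))
Answer: WP = store(vec, 0, p + 5)[u] == cnt - 18 || ((p + u > 0 && cnt > -1) <==> (vec[1] < 4 ==> cnt + 3*y < 7))


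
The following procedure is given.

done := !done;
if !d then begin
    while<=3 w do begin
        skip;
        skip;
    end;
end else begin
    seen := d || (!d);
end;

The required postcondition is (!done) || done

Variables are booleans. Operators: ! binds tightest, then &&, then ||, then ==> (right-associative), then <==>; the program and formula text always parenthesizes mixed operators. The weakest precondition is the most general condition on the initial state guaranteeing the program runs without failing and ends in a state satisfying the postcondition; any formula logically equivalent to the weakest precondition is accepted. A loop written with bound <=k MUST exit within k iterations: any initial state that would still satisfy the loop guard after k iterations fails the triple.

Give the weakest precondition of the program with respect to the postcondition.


Working backward. After the program, the postcondition (!done) || done must hold; in canonical form it is true.
Then branch requires w ==> (w ==> (w ==> (!w))); else branch requires true.
Before the if: (!d) ==> (w ==> (w ==> (w ==> (!w))))
Before done := !done: (!d) ==> (w ==> (w ==> (w ==> (!w))))
Answer: WP = (!d) ==> (w ==> (w ==> (w ==> (!w))))


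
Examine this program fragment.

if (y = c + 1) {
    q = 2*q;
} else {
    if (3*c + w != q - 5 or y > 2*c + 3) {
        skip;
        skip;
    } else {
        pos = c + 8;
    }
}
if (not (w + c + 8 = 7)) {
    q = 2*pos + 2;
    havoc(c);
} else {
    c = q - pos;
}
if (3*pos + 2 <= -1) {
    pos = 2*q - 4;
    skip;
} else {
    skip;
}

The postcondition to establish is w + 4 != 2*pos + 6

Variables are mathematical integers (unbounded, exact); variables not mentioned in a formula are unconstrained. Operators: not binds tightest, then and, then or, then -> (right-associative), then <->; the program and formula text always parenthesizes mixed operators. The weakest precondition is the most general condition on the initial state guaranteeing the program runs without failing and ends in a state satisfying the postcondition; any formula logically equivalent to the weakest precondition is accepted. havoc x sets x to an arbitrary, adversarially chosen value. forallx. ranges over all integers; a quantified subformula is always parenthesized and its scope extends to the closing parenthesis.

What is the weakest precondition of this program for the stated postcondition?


Working backward. After the program, the postcondition w + 4 != 2*pos + 6 must hold; in canonical form it is w != 2*pos + 2.
Then branch requires w != 4*q - 6; else branch requires w != 2*pos + 2.
Before the if: (3*pos <= -3 -> w != 4*q - 6) and ((not (3*pos <= -3)) -> w != 2*pos + 2)
Then branch requires (3*pos <= -3 -> w != 8*pos + 2) and ((not (3*pos <= -3)) -> w != 2*pos + 2); else branch requires (3*pos <= -3 -> w != 4*q - 6) and ((not (3*pos <= -3)) -> w != 2*pos + 2).
Before the if: ((not (c + w = -1)) -> ((3*pos <= -3 -> w != 8*pos + 2) and ((not (3*pos <= -3)) -> w != 2*pos + 2))) and (c + w = -1 -> ((3*pos <= -3 -> w != 4*q - 6) and ((not (3*pos <= -3)) -> w != 2*pos + 2)))
Then branch requires ((not (c + w = -1)) -> ((3*pos <= -3 -> w != 8*pos + 2) and ((not (3*pos <= -3)) -> w != 2*pos + 2))) and (c + w = -1 -> ((3*pos <= -3 -> w != 8*q - 6) and ((not (3*pos <= -3)) -> w != 2*pos + 2))); else branch requires ((3*c + w != q - 5 or y > 2*c + 3) -> (((not (c + w = -1)) -> ((3*pos <= -3 -> w != 8*pos + 2) and ((not (3*pos <= -3)) -> w != 2*pos + 2))) and (c + w = -1 -> ((3*pos <= -3 -> w != 4*q - 6) and ((not (3*pos <= -3)) -> w != 2*pos + 2))))) and ((not (3*c + w != q - 5 or y > 2*c + 3)) -> (((not (c + w = -1)) -> ((3*c <= -27 -> w != 8*c + 66) and ((not (3*c <= -27)) -> w != 2*c + 18))) and (c + w = -1 -> ((3*c <= -27 -> w != 4*q - 6) and ((not (3*c <= -27)) -> w != 2*c + 18))))).
Before the if: (y = c + 1 -> (((not (c + w = -1)) -> ((3*pos <= -3 -> w != 8*pos + 2) and ((not (3*pos <= -3)) -> w != 2*pos + 2))) and (c + w = -1 -> ((3*pos <= -3 -> w != 8*q - 6) and ((not (3*pos <= -3)) -> w != 2*pos + 2))))) and ((not (y = c + 1)) -> (((3*c + w != q - 5 or y > 2*c + 3) -> (((not (c + w = -1)) -> ((3*pos <= -3 -> w != 8*pos + 2) and ((not (3*pos <= -3)) -> w != 2*pos + 2))) and (c + w = -1 -> ((3*pos <= -3 -> w != 4*q - 6) and ((not (3*pos <= -3)) -> w != 2*pos + 2))))) and ((not (3*c + w != q - 5 or y > 2*c + 3)) -> (((not (c + w = -1)) -> ((3*c <= -27 -> w != 8*c + 66) and ((not (3*c <= -27)) -> w != 2*c + 18))) and (c + w = -1 -> ((3*c <= -27 -> w != 4*q - 6) and ((not (3*c <= -27)) -> w != 2*c + 18)))))))
Answer: WP = (y = c + 1 -> (((not (c + w = -1)) -> ((3*pos <= -3 -> w != 8*pos + 2) and ((not (3*pos <= -3)) -> w != 2*pos + 2))) and (c + w = -1 -> ((3*pos <= -3 -> w != 8*q - 6) and ((not (3*pos <= -3)) -> w != 2*pos + 2))))) and ((not (y = c + 1)) -> (((3*c + w != q - 5 or y > 2*c + 3) -> (((not (c + w = -1)) -> ((3*pos <= -3 -> w != 8*pos + 2) and ((not (3*pos <= -3)) -> w != 2*pos + 2))) and (c + w = -1 -> ((3*pos <= -3 -> w != 4*q - 6) and ((not (3*pos <= -3)) -> w != 2*pos + 2))))) and ((not (3*c + w != q - 5 or y > 2*c + 3)) -> (((not (c + w = -1)) -> ((3*c <= -27 -> w != 8*c + 66) and ((not (3*c <= -27)) -> w != 2*c + 18))) and (c + w = -1 -> ((3*c <= -27 -> w != 4*q - 6) and ((not (3*c <= -27)) -> w != 2*c + 18)))))))


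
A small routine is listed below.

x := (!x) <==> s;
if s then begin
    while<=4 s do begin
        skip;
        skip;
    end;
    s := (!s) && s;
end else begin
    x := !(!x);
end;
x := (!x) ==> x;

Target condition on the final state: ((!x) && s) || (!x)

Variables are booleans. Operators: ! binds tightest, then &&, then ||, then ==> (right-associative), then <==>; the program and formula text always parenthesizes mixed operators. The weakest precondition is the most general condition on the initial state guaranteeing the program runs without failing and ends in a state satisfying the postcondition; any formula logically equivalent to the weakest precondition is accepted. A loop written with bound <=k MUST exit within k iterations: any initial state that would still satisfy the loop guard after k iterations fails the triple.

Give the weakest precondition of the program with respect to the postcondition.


Working backward. After the program, ((!x) && s) || (!x) must hold.
Before x := (!x) ==> x: ((!((!x) ==> x)) && s) || (!((!x) ==> x))
Then branch requires (s ==> ((s ==> ((s ==> ((s ==> ((!s) && (!((!x) ==> x)))) && ((!s) ==> (!((!x) ==> x))))) && ((!s) ==> (!((!x) ==> x))))) && ((!s) ==> (!((!x) ==> x))))) && ((!s) ==> (!((!x) ==> x))); else branch requires ((!((!x) ==> x)) && s) || (!((!x) ==> x)).
Before the if: (s ==> ((s ==> ((s ==> ((s ==> ((s ==> ((!s) && (!((!x) ==> x)))) && ((!s) ==> (!((!x) ==> x))))) && ((!s) ==> (!((!x) ==> x))))) && ((!s) ==> (!((!x) ==> x))))) && ((!s) ==> (!((!x) ==> x))))) && ((!s) ==> (((!((!x) ==> x)) && s) || (!((!x) ==> x))))
Before x := (!x) <==> s: (s ==> ((s ==> ((s ==> ((s ==> ((s ==> ((!s) && (!((!((!x) <==> s)) ==> ((!x) <==> s))))) && ((!s) ==> (!((!((!x) <==> s)) ==> ((!x) <==> s)))))) && ((!s) ==> (!((!((!x) <==> s)) ==> ((!x) <==> s)))))) && ((!s) ==> (!((!((!x) <==> s)) ==> ((!x) <==> s)))))) && ((!s) ==> (!((!((!x) <==> s)) ==> ((!x) <==> s)))))) && ((!s) ==> (((!((!((!x) <==> s)) ==> ((!x) <==> s))) && s) || (!((!((!x) <==> s)) ==> ((!x) <==> s)))))
Answer: WP = (s ==> ((s ==> ((s ==> ((s ==> ((s ==> ((!s) && (!((!((!x) <==> s)) ==> ((!x) <==> s))))) && ((!s) ==> (!((!((!x) <==> s)) ==> ((!x) <==> s)))))) && ((!s) ==> (!((!((!x) <==> s)) ==> ((!x) <==> s)))))) && ((!s) ==> (!((!((!x) <==> s)) ==> ((!x) <==> s)))))) && ((!s) ==> (!((!((!x) <==> s)) ==> ((!x) <==> s)))))) && ((!s) ==> (((!((!((!x) <==> s)) ==> ((!x) <==> s))) && s) || (!((!((!x) <==> s)) ==> ((!x) <==> s)))))
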